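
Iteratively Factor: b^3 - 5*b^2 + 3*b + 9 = (b - 3)*(b^2 - 2*b - 3) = (b - 3)^2*(b + 1)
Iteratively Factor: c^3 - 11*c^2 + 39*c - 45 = (c - 3)*(c^2 - 8*c + 15) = (c - 3)^2*(c - 5)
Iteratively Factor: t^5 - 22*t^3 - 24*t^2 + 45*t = (t + 3)*(t^4 - 3*t^3 - 13*t^2 + 15*t) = (t - 5)*(t + 3)*(t^3 + 2*t^2 - 3*t) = t*(t - 5)*(t + 3)*(t^2 + 2*t - 3) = t*(t - 5)*(t - 1)*(t + 3)*(t + 3)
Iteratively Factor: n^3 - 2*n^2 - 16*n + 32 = (n - 2)*(n^2 - 16) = (n - 2)*(n + 4)*(n - 4)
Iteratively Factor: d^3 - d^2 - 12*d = (d + 3)*(d^2 - 4*d) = (d - 4)*(d + 3)*(d)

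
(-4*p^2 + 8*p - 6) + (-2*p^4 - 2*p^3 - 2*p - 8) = -2*p^4 - 2*p^3 - 4*p^2 + 6*p - 14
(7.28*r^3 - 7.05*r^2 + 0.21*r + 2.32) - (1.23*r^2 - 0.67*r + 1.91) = 7.28*r^3 - 8.28*r^2 + 0.88*r + 0.41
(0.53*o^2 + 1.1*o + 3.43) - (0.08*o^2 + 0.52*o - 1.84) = 0.45*o^2 + 0.58*o + 5.27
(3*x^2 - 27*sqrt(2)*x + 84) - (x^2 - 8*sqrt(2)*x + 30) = 2*x^2 - 19*sqrt(2)*x + 54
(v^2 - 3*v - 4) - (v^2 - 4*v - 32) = v + 28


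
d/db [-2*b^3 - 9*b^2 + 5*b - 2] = -6*b^2 - 18*b + 5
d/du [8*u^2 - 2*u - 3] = 16*u - 2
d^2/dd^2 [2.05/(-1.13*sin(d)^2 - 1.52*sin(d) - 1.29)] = (10.47058*sin(d)^4 + 10.56324*sin(d)^3 - 22.92269*sin(d)^2 - 25.14612*sin(d) - 3.49607)/(1.13*sin(d)^2 + 1.52*sin(d) + 1.29)^3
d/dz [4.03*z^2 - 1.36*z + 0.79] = 8.06*z - 1.36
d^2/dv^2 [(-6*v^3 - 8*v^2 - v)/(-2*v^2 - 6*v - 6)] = (13*v^3 + 90*v^2 + 153*v + 63)/(v^6 + 9*v^5 + 36*v^4 + 81*v^3 + 108*v^2 + 81*v + 27)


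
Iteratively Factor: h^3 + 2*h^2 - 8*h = (h)*(h^2 + 2*h - 8) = h*(h + 4)*(h - 2)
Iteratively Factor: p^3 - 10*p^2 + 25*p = (p - 5)*(p^2 - 5*p) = (p - 5)^2*(p)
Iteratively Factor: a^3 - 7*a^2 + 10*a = (a)*(a^2 - 7*a + 10) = a*(a - 2)*(a - 5)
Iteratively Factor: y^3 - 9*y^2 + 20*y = (y - 4)*(y^2 - 5*y) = (y - 5)*(y - 4)*(y)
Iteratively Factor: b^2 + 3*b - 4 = (b + 4)*(b - 1)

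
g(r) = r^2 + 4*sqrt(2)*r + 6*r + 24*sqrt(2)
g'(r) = 2*r + 4*sqrt(2) + 6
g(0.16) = 35.83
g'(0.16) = 11.98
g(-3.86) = 3.85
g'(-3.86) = 3.94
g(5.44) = 126.95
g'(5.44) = 22.54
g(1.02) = 46.87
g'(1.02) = 13.70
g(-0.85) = 24.76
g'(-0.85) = 9.96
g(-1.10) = 22.33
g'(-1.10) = 9.46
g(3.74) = 91.53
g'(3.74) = 19.14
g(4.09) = 98.35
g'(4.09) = 19.84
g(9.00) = 219.85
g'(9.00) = 29.66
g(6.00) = 139.88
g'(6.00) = 23.66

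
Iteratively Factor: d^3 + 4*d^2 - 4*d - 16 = (d + 2)*(d^2 + 2*d - 8) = (d + 2)*(d + 4)*(d - 2)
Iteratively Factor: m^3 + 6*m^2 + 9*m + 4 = (m + 1)*(m^2 + 5*m + 4) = (m + 1)^2*(m + 4)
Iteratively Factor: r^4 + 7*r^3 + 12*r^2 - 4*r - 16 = (r + 2)*(r^3 + 5*r^2 + 2*r - 8) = (r + 2)^2*(r^2 + 3*r - 4) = (r - 1)*(r + 2)^2*(r + 4)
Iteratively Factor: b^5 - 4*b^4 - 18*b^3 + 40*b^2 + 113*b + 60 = (b - 4)*(b^4 - 18*b^2 - 32*b - 15) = (b - 4)*(b + 3)*(b^3 - 3*b^2 - 9*b - 5) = (b - 5)*(b - 4)*(b + 3)*(b^2 + 2*b + 1) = (b - 5)*(b - 4)*(b + 1)*(b + 3)*(b + 1)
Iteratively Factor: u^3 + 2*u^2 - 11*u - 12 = (u - 3)*(u^2 + 5*u + 4) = (u - 3)*(u + 4)*(u + 1)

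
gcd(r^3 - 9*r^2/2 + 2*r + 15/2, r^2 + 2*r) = 1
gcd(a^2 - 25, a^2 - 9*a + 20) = a - 5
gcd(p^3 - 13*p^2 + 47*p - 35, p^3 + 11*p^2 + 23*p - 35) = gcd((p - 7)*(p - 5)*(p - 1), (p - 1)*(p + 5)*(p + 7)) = p - 1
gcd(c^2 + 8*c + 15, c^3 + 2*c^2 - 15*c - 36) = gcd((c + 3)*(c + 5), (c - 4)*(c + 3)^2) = c + 3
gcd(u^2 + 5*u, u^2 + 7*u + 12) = 1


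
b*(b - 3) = b^2 - 3*b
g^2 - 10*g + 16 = (g - 8)*(g - 2)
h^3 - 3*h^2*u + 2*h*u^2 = h*(h - 2*u)*(h - u)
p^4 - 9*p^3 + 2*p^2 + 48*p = p*(p - 8)*(p - 3)*(p + 2)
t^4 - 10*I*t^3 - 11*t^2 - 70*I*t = t*(t - 7*I)*(t - 5*I)*(t + 2*I)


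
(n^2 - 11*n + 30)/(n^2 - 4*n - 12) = (n - 5)/(n + 2)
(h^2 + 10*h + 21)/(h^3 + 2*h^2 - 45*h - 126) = (h + 7)/(h^2 - h - 42)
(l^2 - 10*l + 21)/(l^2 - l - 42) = (l - 3)/(l + 6)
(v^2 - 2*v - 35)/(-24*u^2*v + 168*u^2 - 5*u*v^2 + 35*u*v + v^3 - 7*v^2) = (-v - 5)/(24*u^2 + 5*u*v - v^2)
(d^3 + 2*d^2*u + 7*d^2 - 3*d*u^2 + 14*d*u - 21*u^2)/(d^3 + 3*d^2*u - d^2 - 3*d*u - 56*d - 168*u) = (d - u)/(d - 8)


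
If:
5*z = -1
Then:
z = -1/5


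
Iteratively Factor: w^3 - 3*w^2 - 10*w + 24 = (w - 2)*(w^2 - w - 12) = (w - 2)*(w + 3)*(w - 4)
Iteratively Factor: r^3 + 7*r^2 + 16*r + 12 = (r + 2)*(r^2 + 5*r + 6) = (r + 2)^2*(r + 3)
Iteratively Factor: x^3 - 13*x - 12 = (x + 1)*(x^2 - x - 12) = (x + 1)*(x + 3)*(x - 4)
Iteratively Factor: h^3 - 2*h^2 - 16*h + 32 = (h + 4)*(h^2 - 6*h + 8) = (h - 4)*(h + 4)*(h - 2)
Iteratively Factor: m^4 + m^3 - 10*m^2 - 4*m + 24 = (m + 2)*(m^3 - m^2 - 8*m + 12) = (m - 2)*(m + 2)*(m^2 + m - 6) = (m - 2)*(m + 2)*(m + 3)*(m - 2)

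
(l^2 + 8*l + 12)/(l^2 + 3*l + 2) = (l + 6)/(l + 1)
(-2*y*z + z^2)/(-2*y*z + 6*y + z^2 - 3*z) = z/(z - 3)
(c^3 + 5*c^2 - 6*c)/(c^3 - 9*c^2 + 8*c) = (c + 6)/(c - 8)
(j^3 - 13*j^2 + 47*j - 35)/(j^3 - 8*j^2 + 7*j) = (j - 5)/j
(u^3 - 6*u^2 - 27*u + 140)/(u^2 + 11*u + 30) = (u^2 - 11*u + 28)/(u + 6)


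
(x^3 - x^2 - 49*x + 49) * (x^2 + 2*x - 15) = x^5 + x^4 - 66*x^3 - 34*x^2 + 833*x - 735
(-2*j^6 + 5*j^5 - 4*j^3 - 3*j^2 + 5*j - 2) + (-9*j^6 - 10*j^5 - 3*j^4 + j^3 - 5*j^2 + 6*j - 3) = -11*j^6 - 5*j^5 - 3*j^4 - 3*j^3 - 8*j^2 + 11*j - 5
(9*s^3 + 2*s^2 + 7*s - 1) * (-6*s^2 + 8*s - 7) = -54*s^5 + 60*s^4 - 89*s^3 + 48*s^2 - 57*s + 7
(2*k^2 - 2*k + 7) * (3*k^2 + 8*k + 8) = 6*k^4 + 10*k^3 + 21*k^2 + 40*k + 56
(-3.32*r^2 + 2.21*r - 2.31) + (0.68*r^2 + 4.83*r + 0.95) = -2.64*r^2 + 7.04*r - 1.36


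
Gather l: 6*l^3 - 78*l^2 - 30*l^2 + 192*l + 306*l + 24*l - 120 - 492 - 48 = 6*l^3 - 108*l^2 + 522*l - 660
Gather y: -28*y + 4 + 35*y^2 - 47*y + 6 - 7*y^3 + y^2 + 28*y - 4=-7*y^3 + 36*y^2 - 47*y + 6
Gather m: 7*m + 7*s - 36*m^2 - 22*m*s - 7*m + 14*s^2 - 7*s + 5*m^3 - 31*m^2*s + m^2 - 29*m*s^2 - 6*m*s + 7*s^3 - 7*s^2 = 5*m^3 + m^2*(-31*s - 35) + m*(-29*s^2 - 28*s) + 7*s^3 + 7*s^2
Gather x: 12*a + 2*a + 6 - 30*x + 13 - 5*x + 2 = 14*a - 35*x + 21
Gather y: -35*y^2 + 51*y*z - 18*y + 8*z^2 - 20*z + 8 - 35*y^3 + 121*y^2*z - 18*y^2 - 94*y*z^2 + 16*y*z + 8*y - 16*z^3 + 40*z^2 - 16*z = -35*y^3 + y^2*(121*z - 53) + y*(-94*z^2 + 67*z - 10) - 16*z^3 + 48*z^2 - 36*z + 8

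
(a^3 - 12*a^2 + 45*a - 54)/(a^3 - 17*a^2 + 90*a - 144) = (a - 3)/(a - 8)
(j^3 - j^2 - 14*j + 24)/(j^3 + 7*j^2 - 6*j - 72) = (j - 2)/(j + 6)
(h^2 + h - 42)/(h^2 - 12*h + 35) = (h^2 + h - 42)/(h^2 - 12*h + 35)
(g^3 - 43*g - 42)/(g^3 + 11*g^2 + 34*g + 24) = (g - 7)/(g + 4)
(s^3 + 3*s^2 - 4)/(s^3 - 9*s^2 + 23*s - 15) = (s^2 + 4*s + 4)/(s^2 - 8*s + 15)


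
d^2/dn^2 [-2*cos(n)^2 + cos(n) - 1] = -cos(n) + 4*cos(2*n)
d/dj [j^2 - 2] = 2*j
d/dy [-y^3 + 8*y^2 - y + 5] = -3*y^2 + 16*y - 1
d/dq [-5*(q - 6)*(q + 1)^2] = 5*(11 - 3*q)*(q + 1)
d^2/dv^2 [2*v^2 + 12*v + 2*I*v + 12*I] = 4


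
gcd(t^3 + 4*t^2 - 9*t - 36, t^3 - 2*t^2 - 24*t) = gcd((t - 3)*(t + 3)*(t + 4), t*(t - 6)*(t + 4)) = t + 4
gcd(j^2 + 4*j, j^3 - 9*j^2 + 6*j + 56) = 1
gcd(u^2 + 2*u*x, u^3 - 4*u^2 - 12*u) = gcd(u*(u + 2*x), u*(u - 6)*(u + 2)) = u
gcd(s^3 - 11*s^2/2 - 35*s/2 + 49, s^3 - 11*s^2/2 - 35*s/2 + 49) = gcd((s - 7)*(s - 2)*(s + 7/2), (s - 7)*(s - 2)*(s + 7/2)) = s^3 - 11*s^2/2 - 35*s/2 + 49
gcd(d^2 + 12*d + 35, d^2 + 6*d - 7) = d + 7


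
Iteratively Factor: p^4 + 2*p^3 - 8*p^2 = (p + 4)*(p^3 - 2*p^2) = p*(p + 4)*(p^2 - 2*p) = p*(p - 2)*(p + 4)*(p)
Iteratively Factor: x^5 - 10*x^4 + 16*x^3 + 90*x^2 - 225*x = (x)*(x^4 - 10*x^3 + 16*x^2 + 90*x - 225) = x*(x - 5)*(x^3 - 5*x^2 - 9*x + 45) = x*(x - 5)^2*(x^2 - 9) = x*(x - 5)^2*(x - 3)*(x + 3)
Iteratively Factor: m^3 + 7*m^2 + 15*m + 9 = (m + 1)*(m^2 + 6*m + 9) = (m + 1)*(m + 3)*(m + 3)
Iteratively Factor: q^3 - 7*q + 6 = (q - 2)*(q^2 + 2*q - 3) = (q - 2)*(q - 1)*(q + 3)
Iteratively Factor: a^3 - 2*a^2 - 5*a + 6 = (a - 3)*(a^2 + a - 2) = (a - 3)*(a + 2)*(a - 1)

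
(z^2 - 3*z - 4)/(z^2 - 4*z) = (z + 1)/z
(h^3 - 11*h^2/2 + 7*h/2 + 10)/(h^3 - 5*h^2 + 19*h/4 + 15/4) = 2*(h^2 - 3*h - 4)/(2*h^2 - 5*h - 3)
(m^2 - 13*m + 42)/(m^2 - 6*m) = (m - 7)/m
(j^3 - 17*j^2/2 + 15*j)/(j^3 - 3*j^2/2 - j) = (-2*j^2 + 17*j - 30)/(-2*j^2 + 3*j + 2)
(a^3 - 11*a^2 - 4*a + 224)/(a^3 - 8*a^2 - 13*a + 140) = (a - 8)/(a - 5)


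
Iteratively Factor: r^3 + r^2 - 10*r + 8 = (r + 4)*(r^2 - 3*r + 2) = (r - 1)*(r + 4)*(r - 2)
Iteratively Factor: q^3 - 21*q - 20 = (q + 4)*(q^2 - 4*q - 5) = (q - 5)*(q + 4)*(q + 1)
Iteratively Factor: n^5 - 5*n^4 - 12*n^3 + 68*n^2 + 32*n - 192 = (n - 4)*(n^4 - n^3 - 16*n^2 + 4*n + 48) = (n - 4)*(n + 2)*(n^3 - 3*n^2 - 10*n + 24) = (n - 4)*(n - 2)*(n + 2)*(n^2 - n - 12) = (n - 4)^2*(n - 2)*(n + 2)*(n + 3)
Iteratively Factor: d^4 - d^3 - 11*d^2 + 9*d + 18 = (d + 3)*(d^3 - 4*d^2 + d + 6) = (d - 2)*(d + 3)*(d^2 - 2*d - 3) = (d - 2)*(d + 1)*(d + 3)*(d - 3)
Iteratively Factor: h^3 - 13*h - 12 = (h + 3)*(h^2 - 3*h - 4) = (h + 1)*(h + 3)*(h - 4)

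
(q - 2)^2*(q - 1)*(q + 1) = q^4 - 4*q^3 + 3*q^2 + 4*q - 4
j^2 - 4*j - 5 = (j - 5)*(j + 1)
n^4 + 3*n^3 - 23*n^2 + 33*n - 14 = (n - 2)*(n - 1)^2*(n + 7)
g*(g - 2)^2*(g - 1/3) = g^4 - 13*g^3/3 + 16*g^2/3 - 4*g/3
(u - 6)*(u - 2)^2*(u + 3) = u^4 - 7*u^3 - 2*u^2 + 60*u - 72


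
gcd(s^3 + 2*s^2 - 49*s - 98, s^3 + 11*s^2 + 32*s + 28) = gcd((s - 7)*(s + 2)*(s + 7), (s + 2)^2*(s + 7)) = s^2 + 9*s + 14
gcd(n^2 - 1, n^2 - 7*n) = 1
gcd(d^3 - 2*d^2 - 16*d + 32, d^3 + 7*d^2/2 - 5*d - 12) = d^2 + 2*d - 8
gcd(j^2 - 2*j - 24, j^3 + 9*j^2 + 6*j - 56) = j + 4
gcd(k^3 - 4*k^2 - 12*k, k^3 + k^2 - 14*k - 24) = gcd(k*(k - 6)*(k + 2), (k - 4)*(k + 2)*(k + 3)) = k + 2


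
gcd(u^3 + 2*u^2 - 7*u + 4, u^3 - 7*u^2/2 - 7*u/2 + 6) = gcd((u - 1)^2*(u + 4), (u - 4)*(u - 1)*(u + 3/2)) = u - 1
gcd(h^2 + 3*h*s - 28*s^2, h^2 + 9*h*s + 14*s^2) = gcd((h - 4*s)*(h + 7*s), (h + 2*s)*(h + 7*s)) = h + 7*s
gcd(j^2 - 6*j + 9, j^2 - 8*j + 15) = j - 3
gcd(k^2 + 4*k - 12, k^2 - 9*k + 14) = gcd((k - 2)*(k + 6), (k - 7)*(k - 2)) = k - 2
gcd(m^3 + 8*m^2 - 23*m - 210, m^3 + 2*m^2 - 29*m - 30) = m^2 + m - 30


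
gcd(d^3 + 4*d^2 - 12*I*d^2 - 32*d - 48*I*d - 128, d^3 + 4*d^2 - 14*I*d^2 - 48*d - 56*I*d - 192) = d^2 + d*(4 - 8*I) - 32*I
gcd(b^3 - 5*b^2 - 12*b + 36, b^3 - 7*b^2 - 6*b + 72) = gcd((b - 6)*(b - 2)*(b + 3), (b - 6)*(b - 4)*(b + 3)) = b^2 - 3*b - 18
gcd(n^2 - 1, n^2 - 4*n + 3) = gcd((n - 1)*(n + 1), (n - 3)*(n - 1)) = n - 1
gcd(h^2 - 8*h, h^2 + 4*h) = h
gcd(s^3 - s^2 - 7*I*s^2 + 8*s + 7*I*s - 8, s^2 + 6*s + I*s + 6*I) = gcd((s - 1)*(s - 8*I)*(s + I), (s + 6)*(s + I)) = s + I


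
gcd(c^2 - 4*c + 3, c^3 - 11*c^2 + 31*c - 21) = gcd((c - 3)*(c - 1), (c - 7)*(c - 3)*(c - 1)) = c^2 - 4*c + 3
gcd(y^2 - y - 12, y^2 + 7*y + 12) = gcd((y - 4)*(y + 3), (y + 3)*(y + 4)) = y + 3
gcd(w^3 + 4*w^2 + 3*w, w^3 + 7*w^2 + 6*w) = w^2 + w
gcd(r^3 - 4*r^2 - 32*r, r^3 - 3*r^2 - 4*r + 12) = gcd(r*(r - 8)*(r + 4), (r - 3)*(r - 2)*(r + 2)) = 1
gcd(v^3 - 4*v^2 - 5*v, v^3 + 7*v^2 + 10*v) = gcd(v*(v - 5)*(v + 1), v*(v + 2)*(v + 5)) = v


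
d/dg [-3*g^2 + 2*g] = 2 - 6*g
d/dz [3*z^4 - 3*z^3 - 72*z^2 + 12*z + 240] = 12*z^3 - 9*z^2 - 144*z + 12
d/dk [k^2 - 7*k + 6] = 2*k - 7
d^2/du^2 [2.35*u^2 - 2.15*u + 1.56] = 4.70000000000000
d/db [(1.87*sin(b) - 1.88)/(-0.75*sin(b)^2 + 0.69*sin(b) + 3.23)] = (1.4025*sin(b)^2 - 2.82*sin(b) + 7.3373)*cos(b)/(0.5625*sin(b)^4 - 1.035*sin(b)^3 - 4.3689*sin(b)^2 + 4.4574*sin(b) + 10.4329)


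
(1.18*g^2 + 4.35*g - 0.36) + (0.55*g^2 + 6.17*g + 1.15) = 1.73*g^2 + 10.52*g + 0.79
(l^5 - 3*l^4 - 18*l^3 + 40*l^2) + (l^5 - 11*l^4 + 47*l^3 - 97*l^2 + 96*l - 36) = 2*l^5 - 14*l^4 + 29*l^3 - 57*l^2 + 96*l - 36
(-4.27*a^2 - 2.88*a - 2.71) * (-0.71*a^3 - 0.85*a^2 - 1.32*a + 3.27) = 3.0317*a^5 + 5.6743*a^4 + 10.0085*a^3 - 7.8578*a^2 - 5.8404*a - 8.8617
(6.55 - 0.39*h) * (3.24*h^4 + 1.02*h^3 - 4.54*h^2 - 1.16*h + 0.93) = -1.2636*h^5 + 20.8242*h^4 + 8.4516*h^3 - 29.2846*h^2 - 7.9607*h + 6.0915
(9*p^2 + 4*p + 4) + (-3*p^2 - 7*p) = 6*p^2 - 3*p + 4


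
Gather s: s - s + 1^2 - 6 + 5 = 0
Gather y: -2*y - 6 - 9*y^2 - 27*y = -9*y^2 - 29*y - 6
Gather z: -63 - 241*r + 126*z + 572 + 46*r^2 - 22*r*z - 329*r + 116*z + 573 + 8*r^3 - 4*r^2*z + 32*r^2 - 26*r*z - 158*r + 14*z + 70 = 8*r^3 + 78*r^2 - 728*r + z*(-4*r^2 - 48*r + 256) + 1152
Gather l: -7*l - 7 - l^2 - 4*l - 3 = -l^2 - 11*l - 10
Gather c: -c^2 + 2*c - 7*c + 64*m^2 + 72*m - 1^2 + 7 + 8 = -c^2 - 5*c + 64*m^2 + 72*m + 14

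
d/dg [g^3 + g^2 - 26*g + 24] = 3*g^2 + 2*g - 26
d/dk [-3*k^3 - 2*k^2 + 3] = k*(-9*k - 4)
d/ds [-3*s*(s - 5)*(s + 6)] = -9*s^2 - 6*s + 90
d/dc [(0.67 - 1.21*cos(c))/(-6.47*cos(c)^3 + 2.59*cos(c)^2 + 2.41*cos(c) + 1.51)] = (15.6574*cos(c)^3 - 16.1386*cos(c)^2 + 3.4706*cos(c) + 3.4418)*sin(c)/(41.8609*cos(c)^6 - 33.5146*cos(c)^5 - 24.4773*cos(c)^4 - 7.0556*cos(c)^3 + 13.6299*cos(c)^2 + 7.2782*cos(c) + 2.2801)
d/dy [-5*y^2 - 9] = -10*y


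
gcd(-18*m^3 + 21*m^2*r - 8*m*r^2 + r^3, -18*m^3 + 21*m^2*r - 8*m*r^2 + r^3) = -18*m^3 + 21*m^2*r - 8*m*r^2 + r^3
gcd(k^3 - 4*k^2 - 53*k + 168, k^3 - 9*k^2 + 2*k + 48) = k^2 - 11*k + 24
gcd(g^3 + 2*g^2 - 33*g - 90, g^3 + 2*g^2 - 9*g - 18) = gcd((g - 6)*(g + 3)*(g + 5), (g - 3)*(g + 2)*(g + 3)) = g + 3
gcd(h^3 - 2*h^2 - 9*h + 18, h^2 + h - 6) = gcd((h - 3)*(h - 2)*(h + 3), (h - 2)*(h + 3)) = h^2 + h - 6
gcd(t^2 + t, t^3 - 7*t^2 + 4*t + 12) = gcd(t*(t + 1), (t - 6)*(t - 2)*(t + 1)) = t + 1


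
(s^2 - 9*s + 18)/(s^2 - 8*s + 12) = (s - 3)/(s - 2)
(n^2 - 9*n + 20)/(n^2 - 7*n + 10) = (n - 4)/(n - 2)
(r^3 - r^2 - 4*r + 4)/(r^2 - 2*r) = r + 1 - 2/r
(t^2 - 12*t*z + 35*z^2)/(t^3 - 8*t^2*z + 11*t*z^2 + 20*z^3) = (-t + 7*z)/(-t^2 + 3*t*z + 4*z^2)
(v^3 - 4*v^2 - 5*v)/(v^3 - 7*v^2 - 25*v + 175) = v*(v + 1)/(v^2 - 2*v - 35)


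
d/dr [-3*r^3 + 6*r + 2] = 6 - 9*r^2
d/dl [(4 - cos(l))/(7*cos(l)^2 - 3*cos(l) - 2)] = 7*(sin(l)^2 + 8*cos(l) - 3)*sin(l)/(-7*cos(l)^2 + 3*cos(l) + 2)^2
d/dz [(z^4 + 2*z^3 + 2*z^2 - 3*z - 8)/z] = 3*z^2 + 4*z + 2 + 8/z^2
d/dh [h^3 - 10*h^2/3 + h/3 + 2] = 3*h^2 - 20*h/3 + 1/3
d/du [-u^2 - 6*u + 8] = -2*u - 6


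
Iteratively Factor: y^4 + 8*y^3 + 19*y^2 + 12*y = (y + 4)*(y^3 + 4*y^2 + 3*y) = (y + 3)*(y + 4)*(y^2 + y) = y*(y + 3)*(y + 4)*(y + 1)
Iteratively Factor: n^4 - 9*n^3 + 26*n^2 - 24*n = (n - 4)*(n^3 - 5*n^2 + 6*n) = (n - 4)*(n - 3)*(n^2 - 2*n) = (n - 4)*(n - 3)*(n - 2)*(n)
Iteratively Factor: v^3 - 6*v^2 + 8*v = (v - 4)*(v^2 - 2*v) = (v - 4)*(v - 2)*(v)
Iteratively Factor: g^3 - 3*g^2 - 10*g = (g - 5)*(g^2 + 2*g) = (g - 5)*(g + 2)*(g)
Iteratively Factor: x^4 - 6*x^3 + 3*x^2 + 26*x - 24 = (x - 4)*(x^3 - 2*x^2 - 5*x + 6) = (x - 4)*(x - 3)*(x^2 + x - 2) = (x - 4)*(x - 3)*(x - 1)*(x + 2)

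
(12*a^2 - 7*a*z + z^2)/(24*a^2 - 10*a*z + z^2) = (-3*a + z)/(-6*a + z)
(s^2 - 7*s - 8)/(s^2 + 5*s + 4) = (s - 8)/(s + 4)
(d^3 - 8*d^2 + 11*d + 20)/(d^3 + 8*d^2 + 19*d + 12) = (d^2 - 9*d + 20)/(d^2 + 7*d + 12)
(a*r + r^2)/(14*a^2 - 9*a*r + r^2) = r*(a + r)/(14*a^2 - 9*a*r + r^2)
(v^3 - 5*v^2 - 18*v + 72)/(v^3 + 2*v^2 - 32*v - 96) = (v - 3)/(v + 4)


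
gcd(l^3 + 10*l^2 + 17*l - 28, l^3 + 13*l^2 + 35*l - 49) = l^2 + 6*l - 7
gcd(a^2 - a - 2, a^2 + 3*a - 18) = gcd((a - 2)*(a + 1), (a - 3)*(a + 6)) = 1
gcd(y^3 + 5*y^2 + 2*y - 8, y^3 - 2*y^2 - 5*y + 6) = y^2 + y - 2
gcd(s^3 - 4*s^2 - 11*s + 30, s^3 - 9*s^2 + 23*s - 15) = s - 5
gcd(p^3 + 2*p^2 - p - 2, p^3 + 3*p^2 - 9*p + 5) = p - 1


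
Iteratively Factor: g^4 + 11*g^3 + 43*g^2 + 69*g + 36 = (g + 4)*(g^3 + 7*g^2 + 15*g + 9) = (g + 3)*(g + 4)*(g^2 + 4*g + 3) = (g + 3)^2*(g + 4)*(g + 1)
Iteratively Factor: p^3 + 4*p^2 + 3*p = (p + 1)*(p^2 + 3*p) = p*(p + 1)*(p + 3)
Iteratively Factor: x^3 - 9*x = (x)*(x^2 - 9) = x*(x - 3)*(x + 3)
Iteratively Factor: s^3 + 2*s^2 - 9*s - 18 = (s + 3)*(s^2 - s - 6) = (s - 3)*(s + 3)*(s + 2)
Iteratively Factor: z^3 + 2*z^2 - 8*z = (z - 2)*(z^2 + 4*z) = z*(z - 2)*(z + 4)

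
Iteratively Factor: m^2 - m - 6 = (m - 3)*(m + 2)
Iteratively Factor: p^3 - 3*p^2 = (p)*(p^2 - 3*p) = p^2*(p - 3)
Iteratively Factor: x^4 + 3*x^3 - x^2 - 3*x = (x - 1)*(x^3 + 4*x^2 + 3*x) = (x - 1)*(x + 3)*(x^2 + x) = (x - 1)*(x + 1)*(x + 3)*(x)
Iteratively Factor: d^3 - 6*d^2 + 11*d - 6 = (d - 3)*(d^2 - 3*d + 2) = (d - 3)*(d - 2)*(d - 1)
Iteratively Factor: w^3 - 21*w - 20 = (w - 5)*(w^2 + 5*w + 4) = (w - 5)*(w + 1)*(w + 4)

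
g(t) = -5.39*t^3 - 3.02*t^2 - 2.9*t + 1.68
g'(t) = -16.17*t^2 - 6.04*t - 2.9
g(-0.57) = 3.35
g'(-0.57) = -4.71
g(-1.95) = 35.82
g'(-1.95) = -52.61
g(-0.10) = 1.95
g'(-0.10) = -2.46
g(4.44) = -542.51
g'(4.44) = -348.49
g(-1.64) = 22.09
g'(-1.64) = -36.49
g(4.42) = -535.57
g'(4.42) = -345.50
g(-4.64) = 488.56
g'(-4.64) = -323.01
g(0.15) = 1.16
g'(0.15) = -4.17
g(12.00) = -9781.92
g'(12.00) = -2403.86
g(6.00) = -1288.68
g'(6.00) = -621.26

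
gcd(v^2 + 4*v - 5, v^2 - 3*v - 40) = v + 5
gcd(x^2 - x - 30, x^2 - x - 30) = x^2 - x - 30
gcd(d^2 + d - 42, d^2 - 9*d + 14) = 1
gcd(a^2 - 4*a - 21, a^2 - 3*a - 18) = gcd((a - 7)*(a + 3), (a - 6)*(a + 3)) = a + 3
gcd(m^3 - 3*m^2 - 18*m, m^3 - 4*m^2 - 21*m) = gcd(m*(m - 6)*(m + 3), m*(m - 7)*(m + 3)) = m^2 + 3*m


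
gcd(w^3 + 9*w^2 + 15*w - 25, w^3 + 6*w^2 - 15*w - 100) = w^2 + 10*w + 25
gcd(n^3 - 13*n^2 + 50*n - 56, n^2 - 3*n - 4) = n - 4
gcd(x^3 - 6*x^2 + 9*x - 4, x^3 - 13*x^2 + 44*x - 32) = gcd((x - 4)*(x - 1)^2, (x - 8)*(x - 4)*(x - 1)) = x^2 - 5*x + 4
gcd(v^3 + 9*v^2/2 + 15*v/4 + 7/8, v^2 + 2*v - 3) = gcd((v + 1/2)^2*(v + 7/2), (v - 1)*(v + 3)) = 1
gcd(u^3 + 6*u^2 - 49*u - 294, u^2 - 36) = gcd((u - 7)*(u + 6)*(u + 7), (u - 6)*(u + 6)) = u + 6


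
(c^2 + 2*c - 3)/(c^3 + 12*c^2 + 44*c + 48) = (c^2 + 2*c - 3)/(c^3 + 12*c^2 + 44*c + 48)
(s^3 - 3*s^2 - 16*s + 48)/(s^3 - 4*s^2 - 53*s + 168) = (s^2 - 16)/(s^2 - s - 56)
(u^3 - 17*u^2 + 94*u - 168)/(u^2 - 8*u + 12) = (u^2 - 11*u + 28)/(u - 2)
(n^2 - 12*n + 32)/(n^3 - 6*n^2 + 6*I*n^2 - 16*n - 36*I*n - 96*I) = (n - 4)/(n^2 + n*(2 + 6*I) + 12*I)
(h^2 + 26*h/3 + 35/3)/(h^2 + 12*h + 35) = (h + 5/3)/(h + 5)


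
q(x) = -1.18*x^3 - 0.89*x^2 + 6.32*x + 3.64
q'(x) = -3.54*x^2 - 1.78*x + 6.32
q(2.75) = -10.25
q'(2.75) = -25.35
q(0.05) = 3.95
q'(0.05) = 6.22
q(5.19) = -152.49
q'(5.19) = -98.27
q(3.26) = -26.10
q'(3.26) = -37.10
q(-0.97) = -2.25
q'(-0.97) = 4.72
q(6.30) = -286.92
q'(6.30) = -145.40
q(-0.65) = -0.52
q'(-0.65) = 5.98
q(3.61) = -40.66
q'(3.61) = -46.24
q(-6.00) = 188.56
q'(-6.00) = -110.44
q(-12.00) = 1838.68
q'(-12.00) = -482.08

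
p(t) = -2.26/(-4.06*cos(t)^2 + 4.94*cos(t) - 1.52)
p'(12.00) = -39.45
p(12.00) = 9.32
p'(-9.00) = 0.13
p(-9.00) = 0.24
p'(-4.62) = -3.17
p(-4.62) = 1.12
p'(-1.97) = 1.03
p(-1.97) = 0.56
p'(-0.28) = -6.56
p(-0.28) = 4.33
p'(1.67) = -3.08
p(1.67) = 1.10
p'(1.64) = -3.51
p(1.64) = 1.20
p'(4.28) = 0.92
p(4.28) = 0.53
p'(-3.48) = -0.10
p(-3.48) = 0.23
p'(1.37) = -15.17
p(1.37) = 3.25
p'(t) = -2.26*(-8.12*sin(t)*cos(t) + 4.94*sin(t))/(-4.06*cos(t)^2 + 4.94*cos(t) - 1.52)^2 = (18.3512*cos(t) - 11.1644)*sin(t)/(4.06*cos(t)^2 - 4.94*cos(t) + 1.52)^2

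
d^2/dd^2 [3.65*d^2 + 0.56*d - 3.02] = 7.30000000000000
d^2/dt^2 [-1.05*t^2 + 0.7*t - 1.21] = -2.10000000000000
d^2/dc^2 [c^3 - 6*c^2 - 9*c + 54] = 6*c - 12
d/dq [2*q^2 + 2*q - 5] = 4*q + 2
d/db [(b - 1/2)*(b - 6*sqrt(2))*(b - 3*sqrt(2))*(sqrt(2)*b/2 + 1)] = 2*sqrt(2)*b^3 - 24*b^2 - 3*sqrt(2)*b^2/4 + 8*b + 18*sqrt(2)*b - 9*sqrt(2)/2 + 36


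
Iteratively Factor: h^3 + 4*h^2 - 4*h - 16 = (h + 2)*(h^2 + 2*h - 8) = (h + 2)*(h + 4)*(h - 2)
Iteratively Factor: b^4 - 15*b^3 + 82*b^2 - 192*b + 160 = (b - 4)*(b^3 - 11*b^2 + 38*b - 40) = (b - 4)*(b - 2)*(b^2 - 9*b + 20) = (b - 4)^2*(b - 2)*(b - 5)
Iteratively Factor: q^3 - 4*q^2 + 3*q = (q)*(q^2 - 4*q + 3) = q*(q - 3)*(q - 1)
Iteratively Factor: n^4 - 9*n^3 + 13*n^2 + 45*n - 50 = (n - 1)*(n^3 - 8*n^2 + 5*n + 50) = (n - 1)*(n + 2)*(n^2 - 10*n + 25) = (n - 5)*(n - 1)*(n + 2)*(n - 5)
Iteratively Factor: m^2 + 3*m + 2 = (m + 1)*(m + 2)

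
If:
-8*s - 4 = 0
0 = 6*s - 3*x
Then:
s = -1/2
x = -1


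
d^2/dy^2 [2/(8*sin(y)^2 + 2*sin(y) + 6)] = (-64*sin(y)^4 - 12*sin(y)^3 + 143*sin(y)^2 + 27*sin(y) - 22)/(4*sin(y)^2 + sin(y) + 3)^3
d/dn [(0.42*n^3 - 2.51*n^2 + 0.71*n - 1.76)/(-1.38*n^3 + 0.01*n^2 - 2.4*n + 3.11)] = (-3.4596*n^4 - 0.0564000000000009*n^3 + 2.6491*n^2 - 15.577*n - 2.0159)/(1.9044*n^6 - 0.0276*n^5 + 6.6241*n^4 - 8.6316*n^3 + 5.8222*n^2 - 14.928*n + 9.6721)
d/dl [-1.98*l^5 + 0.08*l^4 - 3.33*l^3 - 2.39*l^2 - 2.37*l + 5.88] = -9.9*l^4 + 0.32*l^3 - 9.99*l^2 - 4.78*l - 2.37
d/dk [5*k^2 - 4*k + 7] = 10*k - 4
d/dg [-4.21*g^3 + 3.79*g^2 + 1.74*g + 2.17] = -12.63*g^2 + 7.58*g + 1.74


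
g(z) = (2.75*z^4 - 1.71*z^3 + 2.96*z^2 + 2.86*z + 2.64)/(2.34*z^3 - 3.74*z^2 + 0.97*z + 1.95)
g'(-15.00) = 1.17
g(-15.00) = -16.64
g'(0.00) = 0.79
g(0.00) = 1.35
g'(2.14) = -1.04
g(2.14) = 6.43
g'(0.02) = 0.94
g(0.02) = 1.37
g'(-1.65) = 0.79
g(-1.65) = -1.67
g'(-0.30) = -4.88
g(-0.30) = 1.68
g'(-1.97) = 0.90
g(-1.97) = -1.95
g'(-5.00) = 1.11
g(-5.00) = -5.13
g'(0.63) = 6.34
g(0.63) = 3.38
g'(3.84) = 0.76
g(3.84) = 6.73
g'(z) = (-7.02*z^2 + 7.48*z - 0.97)*(2.75*z^4 - 1.71*z^3 + 2.96*z^2 + 2.86*z + 2.64)/(2.34*z^3 - 3.74*z^2 + 0.97*z + 1.95)^2 + (11.0*z^3 - 5.13*z^2 + 5.92*z + 2.86)/(2.34*z^3 - 3.74*z^2 + 0.97*z + 1.95)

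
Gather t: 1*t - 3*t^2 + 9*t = -3*t^2 + 10*t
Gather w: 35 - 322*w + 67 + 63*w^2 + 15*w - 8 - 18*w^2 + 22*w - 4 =45*w^2 - 285*w + 90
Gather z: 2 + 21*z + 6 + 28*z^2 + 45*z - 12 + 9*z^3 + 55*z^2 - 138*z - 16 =9*z^3 + 83*z^2 - 72*z - 20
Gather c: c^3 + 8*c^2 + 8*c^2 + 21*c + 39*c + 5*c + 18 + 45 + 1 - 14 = c^3 + 16*c^2 + 65*c + 50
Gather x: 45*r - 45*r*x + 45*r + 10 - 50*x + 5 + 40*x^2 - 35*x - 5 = 90*r + 40*x^2 + x*(-45*r - 85) + 10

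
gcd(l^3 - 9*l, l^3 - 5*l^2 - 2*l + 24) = l - 3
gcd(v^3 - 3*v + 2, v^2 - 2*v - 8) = v + 2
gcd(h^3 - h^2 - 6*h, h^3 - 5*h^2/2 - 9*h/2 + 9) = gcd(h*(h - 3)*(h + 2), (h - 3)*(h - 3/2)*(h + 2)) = h^2 - h - 6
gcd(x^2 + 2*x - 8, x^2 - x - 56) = 1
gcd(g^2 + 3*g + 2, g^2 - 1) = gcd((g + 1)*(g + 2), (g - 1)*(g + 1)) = g + 1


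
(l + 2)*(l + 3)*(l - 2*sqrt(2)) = l^3 - 2*sqrt(2)*l^2 + 5*l^2 - 10*sqrt(2)*l + 6*l - 12*sqrt(2)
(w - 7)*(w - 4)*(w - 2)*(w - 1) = w^4 - 14*w^3 + 63*w^2 - 106*w + 56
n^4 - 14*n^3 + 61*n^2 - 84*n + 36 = (n - 6)^2*(n - 1)^2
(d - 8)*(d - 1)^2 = d^3 - 10*d^2 + 17*d - 8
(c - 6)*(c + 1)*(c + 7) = c^3 + 2*c^2 - 41*c - 42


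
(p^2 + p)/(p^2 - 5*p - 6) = p/(p - 6)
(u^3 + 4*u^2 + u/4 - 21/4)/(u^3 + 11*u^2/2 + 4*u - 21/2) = (u + 3/2)/(u + 3)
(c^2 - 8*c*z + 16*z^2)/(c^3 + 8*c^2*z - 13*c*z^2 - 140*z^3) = (c - 4*z)/(c^2 + 12*c*z + 35*z^2)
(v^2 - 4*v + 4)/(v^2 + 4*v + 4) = (v^2 - 4*v + 4)/(v^2 + 4*v + 4)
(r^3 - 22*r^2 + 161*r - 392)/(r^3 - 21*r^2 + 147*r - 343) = (r - 8)/(r - 7)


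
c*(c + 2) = c^2 + 2*c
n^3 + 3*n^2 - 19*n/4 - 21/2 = (n - 2)*(n + 3/2)*(n + 7/2)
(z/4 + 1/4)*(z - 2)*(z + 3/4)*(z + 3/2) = z^4/4 + 5*z^3/16 - 25*z^2/32 - 45*z/32 - 9/16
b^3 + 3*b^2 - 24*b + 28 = (b - 2)^2*(b + 7)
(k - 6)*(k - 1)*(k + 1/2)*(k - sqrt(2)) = k^4 - 13*k^3/2 - sqrt(2)*k^3 + 5*k^2/2 + 13*sqrt(2)*k^2/2 - 5*sqrt(2)*k/2 + 3*k - 3*sqrt(2)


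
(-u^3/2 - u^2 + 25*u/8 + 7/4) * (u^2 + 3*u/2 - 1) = -u^5/2 - 7*u^4/4 + 17*u^3/8 + 119*u^2/16 - u/2 - 7/4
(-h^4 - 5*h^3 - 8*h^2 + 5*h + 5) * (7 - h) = h^5 - 2*h^4 - 27*h^3 - 61*h^2 + 30*h + 35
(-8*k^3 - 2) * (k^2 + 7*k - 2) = -8*k^5 - 56*k^4 + 16*k^3 - 2*k^2 - 14*k + 4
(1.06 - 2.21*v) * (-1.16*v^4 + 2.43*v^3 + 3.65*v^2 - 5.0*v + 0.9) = 2.5636*v^5 - 6.5999*v^4 - 5.4907*v^3 + 14.919*v^2 - 7.289*v + 0.954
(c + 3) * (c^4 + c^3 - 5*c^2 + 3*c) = c^5 + 4*c^4 - 2*c^3 - 12*c^2 + 9*c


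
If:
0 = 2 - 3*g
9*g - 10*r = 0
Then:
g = 2/3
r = 3/5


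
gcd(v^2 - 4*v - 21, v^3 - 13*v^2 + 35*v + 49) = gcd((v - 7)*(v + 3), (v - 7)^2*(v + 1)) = v - 7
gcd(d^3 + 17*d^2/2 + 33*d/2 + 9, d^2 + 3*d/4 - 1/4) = d + 1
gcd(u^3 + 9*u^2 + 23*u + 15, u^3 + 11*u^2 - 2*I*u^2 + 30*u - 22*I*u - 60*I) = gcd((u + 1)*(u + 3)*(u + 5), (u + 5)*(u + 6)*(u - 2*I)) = u + 5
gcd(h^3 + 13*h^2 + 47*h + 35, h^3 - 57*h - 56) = h^2 + 8*h + 7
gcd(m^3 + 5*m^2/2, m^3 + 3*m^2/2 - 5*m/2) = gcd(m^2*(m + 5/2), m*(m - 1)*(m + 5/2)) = m^2 + 5*m/2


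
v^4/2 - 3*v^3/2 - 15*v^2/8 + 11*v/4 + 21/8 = (v/2 + 1/2)*(v - 7/2)*(v - 3/2)*(v + 1)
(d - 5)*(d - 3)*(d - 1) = d^3 - 9*d^2 + 23*d - 15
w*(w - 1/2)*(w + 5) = w^3 + 9*w^2/2 - 5*w/2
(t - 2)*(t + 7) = t^2 + 5*t - 14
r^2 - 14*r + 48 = (r - 8)*(r - 6)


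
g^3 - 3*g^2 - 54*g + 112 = (g - 8)*(g - 2)*(g + 7)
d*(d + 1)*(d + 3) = d^3 + 4*d^2 + 3*d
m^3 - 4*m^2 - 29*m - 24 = (m - 8)*(m + 1)*(m + 3)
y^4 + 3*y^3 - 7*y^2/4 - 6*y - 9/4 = (y - 3/2)*(y + 1/2)*(y + 1)*(y + 3)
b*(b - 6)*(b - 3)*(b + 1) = b^4 - 8*b^3 + 9*b^2 + 18*b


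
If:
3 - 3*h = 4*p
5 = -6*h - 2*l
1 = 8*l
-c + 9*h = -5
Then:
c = -23/8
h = -7/8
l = 1/8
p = 45/32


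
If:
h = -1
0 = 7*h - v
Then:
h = -1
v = -7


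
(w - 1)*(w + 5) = w^2 + 4*w - 5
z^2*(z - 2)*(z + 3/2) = z^4 - z^3/2 - 3*z^2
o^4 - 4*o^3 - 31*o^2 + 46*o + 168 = (o - 7)*(o - 3)*(o + 2)*(o + 4)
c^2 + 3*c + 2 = (c + 1)*(c + 2)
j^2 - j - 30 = (j - 6)*(j + 5)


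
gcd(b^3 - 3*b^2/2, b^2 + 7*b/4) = b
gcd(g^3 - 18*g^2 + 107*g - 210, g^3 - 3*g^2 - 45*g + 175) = g - 5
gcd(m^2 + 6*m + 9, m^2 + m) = 1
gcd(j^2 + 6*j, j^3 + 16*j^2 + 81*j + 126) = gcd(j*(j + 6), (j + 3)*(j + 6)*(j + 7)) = j + 6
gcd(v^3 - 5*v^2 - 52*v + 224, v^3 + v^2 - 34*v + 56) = v^2 + 3*v - 28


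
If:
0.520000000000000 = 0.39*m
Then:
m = 1.33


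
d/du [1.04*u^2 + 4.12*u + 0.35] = 2.08*u + 4.12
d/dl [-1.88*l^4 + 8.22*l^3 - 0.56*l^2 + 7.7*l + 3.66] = -7.52*l^3 + 24.66*l^2 - 1.12*l + 7.7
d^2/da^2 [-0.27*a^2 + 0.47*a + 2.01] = -0.540000000000000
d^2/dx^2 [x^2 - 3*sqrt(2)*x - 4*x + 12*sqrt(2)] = 2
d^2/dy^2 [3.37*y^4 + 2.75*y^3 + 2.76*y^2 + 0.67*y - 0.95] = 40.44*y^2 + 16.5*y + 5.52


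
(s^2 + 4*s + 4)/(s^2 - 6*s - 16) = (s + 2)/(s - 8)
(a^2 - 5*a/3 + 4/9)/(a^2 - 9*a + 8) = (9*a^2 - 15*a + 4)/(9*(a^2 - 9*a + 8))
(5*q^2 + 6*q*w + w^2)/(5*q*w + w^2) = (q + w)/w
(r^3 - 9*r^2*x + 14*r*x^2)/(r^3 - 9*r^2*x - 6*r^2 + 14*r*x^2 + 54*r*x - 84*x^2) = r/(r - 6)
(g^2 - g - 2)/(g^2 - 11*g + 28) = (g^2 - g - 2)/(g^2 - 11*g + 28)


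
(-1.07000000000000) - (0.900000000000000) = -1.97000000000000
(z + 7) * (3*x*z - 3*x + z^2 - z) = 3*x*z^2 + 18*x*z - 21*x + z^3 + 6*z^2 - 7*z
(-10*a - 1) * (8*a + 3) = -80*a^2 - 38*a - 3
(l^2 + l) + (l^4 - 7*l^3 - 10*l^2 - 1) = l^4 - 7*l^3 - 9*l^2 + l - 1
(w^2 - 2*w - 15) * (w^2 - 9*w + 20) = w^4 - 11*w^3 + 23*w^2 + 95*w - 300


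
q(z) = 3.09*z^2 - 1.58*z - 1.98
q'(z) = 6.18*z - 1.58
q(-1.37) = 5.98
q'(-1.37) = -10.05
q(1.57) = 3.16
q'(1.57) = 8.12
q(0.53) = -1.95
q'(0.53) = 1.70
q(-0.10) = -1.79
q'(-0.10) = -2.20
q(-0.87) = 1.73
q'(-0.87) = -6.96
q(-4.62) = 71.27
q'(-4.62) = -30.13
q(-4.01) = 54.04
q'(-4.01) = -26.36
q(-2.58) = 22.66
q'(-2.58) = -17.52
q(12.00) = 424.02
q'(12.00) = 72.58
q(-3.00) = 30.57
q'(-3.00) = -20.12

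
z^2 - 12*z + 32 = (z - 8)*(z - 4)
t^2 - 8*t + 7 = (t - 7)*(t - 1)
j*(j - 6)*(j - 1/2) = j^3 - 13*j^2/2 + 3*j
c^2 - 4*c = c*(c - 4)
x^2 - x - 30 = (x - 6)*(x + 5)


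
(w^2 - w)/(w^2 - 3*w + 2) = w/(w - 2)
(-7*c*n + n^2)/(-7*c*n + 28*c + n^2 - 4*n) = n/(n - 4)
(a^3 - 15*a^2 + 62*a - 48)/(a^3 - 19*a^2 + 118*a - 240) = (a - 1)/(a - 5)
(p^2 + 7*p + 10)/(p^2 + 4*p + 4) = (p + 5)/(p + 2)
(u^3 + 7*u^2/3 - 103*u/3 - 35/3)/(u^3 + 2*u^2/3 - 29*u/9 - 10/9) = 3*(u^2 + 2*u - 35)/(3*u^2 + u - 10)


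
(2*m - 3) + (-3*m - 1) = -m - 4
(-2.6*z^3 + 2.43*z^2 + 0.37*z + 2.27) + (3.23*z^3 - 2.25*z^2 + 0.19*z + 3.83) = 0.63*z^3 + 0.18*z^2 + 0.56*z + 6.1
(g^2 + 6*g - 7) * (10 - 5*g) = -5*g^3 - 20*g^2 + 95*g - 70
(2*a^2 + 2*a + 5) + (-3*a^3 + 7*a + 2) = -3*a^3 + 2*a^2 + 9*a + 7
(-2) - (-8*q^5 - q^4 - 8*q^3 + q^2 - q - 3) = 8*q^5 + q^4 + 8*q^3 - q^2 + q + 1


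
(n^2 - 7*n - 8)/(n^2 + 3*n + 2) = (n - 8)/(n + 2)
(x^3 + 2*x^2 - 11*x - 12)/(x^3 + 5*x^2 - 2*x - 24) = (x^2 - 2*x - 3)/(x^2 + x - 6)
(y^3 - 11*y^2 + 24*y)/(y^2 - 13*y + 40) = y*(y - 3)/(y - 5)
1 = 1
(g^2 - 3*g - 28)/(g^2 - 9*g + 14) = (g + 4)/(g - 2)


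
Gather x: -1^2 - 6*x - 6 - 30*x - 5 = -36*x - 12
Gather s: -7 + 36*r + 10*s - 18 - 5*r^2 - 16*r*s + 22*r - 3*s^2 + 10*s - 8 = -5*r^2 + 58*r - 3*s^2 + s*(20 - 16*r) - 33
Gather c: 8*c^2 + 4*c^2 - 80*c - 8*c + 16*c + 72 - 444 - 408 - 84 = 12*c^2 - 72*c - 864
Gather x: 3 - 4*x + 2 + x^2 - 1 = x^2 - 4*x + 4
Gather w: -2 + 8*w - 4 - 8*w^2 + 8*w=-8*w^2 + 16*w - 6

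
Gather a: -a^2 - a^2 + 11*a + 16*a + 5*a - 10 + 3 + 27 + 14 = -2*a^2 + 32*a + 34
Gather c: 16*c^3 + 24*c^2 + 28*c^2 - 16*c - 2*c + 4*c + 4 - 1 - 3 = 16*c^3 + 52*c^2 - 14*c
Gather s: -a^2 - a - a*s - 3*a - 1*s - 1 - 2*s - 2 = -a^2 - 4*a + s*(-a - 3) - 3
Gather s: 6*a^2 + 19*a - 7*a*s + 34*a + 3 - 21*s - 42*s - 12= 6*a^2 + 53*a + s*(-7*a - 63) - 9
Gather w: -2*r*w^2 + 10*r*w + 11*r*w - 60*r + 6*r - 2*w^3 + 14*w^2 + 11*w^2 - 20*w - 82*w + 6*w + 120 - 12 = -54*r - 2*w^3 + w^2*(25 - 2*r) + w*(21*r - 96) + 108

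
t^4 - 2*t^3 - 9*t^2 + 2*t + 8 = (t - 4)*(t - 1)*(t + 1)*(t + 2)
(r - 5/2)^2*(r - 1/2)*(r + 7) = r^4 + 3*r^3/2 - 119*r^2/4 + 465*r/8 - 175/8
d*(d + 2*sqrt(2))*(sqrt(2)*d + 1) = sqrt(2)*d^3 + 5*d^2 + 2*sqrt(2)*d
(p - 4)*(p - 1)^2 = p^3 - 6*p^2 + 9*p - 4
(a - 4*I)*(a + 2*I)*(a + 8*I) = a^3 + 6*I*a^2 + 24*a + 64*I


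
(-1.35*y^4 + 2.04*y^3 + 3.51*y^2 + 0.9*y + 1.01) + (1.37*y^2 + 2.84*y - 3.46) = -1.35*y^4 + 2.04*y^3 + 4.88*y^2 + 3.74*y - 2.45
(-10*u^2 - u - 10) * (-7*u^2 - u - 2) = 70*u^4 + 17*u^3 + 91*u^2 + 12*u + 20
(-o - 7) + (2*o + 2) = o - 5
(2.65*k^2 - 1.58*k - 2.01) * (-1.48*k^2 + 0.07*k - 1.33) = -3.922*k^4 + 2.5239*k^3 - 0.6603*k^2 + 1.9607*k + 2.6733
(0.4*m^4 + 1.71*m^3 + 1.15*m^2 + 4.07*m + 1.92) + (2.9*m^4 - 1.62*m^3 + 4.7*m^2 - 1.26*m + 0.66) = 3.3*m^4 + 0.0899999999999999*m^3 + 5.85*m^2 + 2.81*m + 2.58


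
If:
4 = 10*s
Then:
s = 2/5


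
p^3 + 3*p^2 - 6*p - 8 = (p - 2)*(p + 1)*(p + 4)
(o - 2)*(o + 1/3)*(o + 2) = o^3 + o^2/3 - 4*o - 4/3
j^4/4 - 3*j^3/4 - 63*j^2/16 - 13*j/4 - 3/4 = (j/2 + 1/4)^2*(j - 6)*(j + 2)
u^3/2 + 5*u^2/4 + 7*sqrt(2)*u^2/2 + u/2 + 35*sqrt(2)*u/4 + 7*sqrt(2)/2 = (u/2 + 1)*(u + 1/2)*(u + 7*sqrt(2))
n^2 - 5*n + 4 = (n - 4)*(n - 1)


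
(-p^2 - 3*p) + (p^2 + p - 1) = -2*p - 1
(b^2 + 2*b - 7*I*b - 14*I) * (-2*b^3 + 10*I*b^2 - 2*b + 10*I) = -2*b^5 - 4*b^4 + 24*I*b^4 + 68*b^3 + 48*I*b^3 + 136*b^2 + 24*I*b^2 + 70*b + 48*I*b + 140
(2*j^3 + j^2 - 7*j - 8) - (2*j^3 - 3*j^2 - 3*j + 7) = 4*j^2 - 4*j - 15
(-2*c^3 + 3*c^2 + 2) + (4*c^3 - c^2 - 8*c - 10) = 2*c^3 + 2*c^2 - 8*c - 8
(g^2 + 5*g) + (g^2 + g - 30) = 2*g^2 + 6*g - 30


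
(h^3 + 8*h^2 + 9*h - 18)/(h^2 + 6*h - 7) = (h^2 + 9*h + 18)/(h + 7)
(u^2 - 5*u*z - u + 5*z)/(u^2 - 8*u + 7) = (u - 5*z)/(u - 7)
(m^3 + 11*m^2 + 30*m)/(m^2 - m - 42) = m*(m + 5)/(m - 7)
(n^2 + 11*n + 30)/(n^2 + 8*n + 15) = (n + 6)/(n + 3)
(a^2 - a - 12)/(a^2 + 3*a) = (a - 4)/a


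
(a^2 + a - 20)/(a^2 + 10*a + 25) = (a - 4)/(a + 5)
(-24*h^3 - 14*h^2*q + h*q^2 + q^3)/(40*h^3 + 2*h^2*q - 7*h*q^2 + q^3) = (3*h + q)/(-5*h + q)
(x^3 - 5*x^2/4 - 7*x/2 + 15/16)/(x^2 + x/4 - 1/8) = (4*x^2 - 4*x - 15)/(2*(2*x + 1))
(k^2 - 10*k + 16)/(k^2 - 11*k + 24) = (k - 2)/(k - 3)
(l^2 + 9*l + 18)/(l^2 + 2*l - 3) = (l + 6)/(l - 1)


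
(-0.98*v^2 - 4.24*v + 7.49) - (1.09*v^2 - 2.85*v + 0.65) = -2.07*v^2 - 1.39*v + 6.84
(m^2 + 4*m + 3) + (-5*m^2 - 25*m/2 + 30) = -4*m^2 - 17*m/2 + 33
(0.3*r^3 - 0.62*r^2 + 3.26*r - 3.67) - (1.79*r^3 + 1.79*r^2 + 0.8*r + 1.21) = -1.49*r^3 - 2.41*r^2 + 2.46*r - 4.88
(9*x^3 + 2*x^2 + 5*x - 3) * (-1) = -9*x^3 - 2*x^2 - 5*x + 3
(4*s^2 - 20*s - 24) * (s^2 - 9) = 4*s^4 - 20*s^3 - 60*s^2 + 180*s + 216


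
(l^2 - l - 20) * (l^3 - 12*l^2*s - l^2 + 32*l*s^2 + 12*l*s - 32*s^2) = l^5 - 12*l^4*s - 2*l^4 + 32*l^3*s^2 + 24*l^3*s - 19*l^3 - 64*l^2*s^2 + 228*l^2*s + 20*l^2 - 608*l*s^2 - 240*l*s + 640*s^2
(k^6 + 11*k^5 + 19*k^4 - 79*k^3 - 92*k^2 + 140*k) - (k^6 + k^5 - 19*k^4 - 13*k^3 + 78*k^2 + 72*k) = 10*k^5 + 38*k^4 - 66*k^3 - 170*k^2 + 68*k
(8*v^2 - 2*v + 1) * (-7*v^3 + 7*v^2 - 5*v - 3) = -56*v^5 + 70*v^4 - 61*v^3 - 7*v^2 + v - 3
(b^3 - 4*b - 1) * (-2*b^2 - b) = -2*b^5 - b^4 + 8*b^3 + 6*b^2 + b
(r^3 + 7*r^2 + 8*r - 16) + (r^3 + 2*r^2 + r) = 2*r^3 + 9*r^2 + 9*r - 16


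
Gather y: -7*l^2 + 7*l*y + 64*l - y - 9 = -7*l^2 + 64*l + y*(7*l - 1) - 9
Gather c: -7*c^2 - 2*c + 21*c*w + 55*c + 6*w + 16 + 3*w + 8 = -7*c^2 + c*(21*w + 53) + 9*w + 24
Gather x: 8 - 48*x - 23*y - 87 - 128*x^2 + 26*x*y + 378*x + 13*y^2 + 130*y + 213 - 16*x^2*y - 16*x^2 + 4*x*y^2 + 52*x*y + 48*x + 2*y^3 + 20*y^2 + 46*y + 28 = x^2*(-16*y - 144) + x*(4*y^2 + 78*y + 378) + 2*y^3 + 33*y^2 + 153*y + 162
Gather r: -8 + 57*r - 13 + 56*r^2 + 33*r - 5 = 56*r^2 + 90*r - 26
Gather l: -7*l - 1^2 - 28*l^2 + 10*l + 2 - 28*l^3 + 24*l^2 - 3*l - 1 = -28*l^3 - 4*l^2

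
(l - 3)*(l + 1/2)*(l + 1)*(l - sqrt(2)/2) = l^4 - 3*l^3/2 - sqrt(2)*l^3/2 - 4*l^2 + 3*sqrt(2)*l^2/4 - 3*l/2 + 2*sqrt(2)*l + 3*sqrt(2)/4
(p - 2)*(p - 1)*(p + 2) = p^3 - p^2 - 4*p + 4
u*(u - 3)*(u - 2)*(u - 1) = u^4 - 6*u^3 + 11*u^2 - 6*u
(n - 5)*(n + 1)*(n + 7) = n^3 + 3*n^2 - 33*n - 35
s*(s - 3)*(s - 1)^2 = s^4 - 5*s^3 + 7*s^2 - 3*s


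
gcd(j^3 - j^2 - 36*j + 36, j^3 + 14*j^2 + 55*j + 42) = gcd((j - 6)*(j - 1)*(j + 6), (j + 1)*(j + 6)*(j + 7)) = j + 6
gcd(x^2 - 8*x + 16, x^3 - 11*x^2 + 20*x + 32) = x - 4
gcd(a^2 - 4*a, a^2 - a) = a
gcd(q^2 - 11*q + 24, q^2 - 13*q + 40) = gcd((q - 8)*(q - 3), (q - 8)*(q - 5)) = q - 8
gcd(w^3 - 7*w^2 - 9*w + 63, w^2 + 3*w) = w + 3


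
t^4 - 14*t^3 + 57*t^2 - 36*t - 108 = (t - 6)^2*(t - 3)*(t + 1)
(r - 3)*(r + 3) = r^2 - 9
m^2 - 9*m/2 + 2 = (m - 4)*(m - 1/2)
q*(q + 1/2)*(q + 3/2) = q^3 + 2*q^2 + 3*q/4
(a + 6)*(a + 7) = a^2 + 13*a + 42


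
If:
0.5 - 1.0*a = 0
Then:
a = 0.50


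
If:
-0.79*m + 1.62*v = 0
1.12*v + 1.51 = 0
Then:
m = -2.76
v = -1.35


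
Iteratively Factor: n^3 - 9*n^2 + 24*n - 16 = (n - 1)*(n^2 - 8*n + 16) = (n - 4)*(n - 1)*(n - 4)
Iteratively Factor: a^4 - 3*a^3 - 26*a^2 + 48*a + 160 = (a + 4)*(a^3 - 7*a^2 + 2*a + 40) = (a - 5)*(a + 4)*(a^2 - 2*a - 8) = (a - 5)*(a - 4)*(a + 4)*(a + 2)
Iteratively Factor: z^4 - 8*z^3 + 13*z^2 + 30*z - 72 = (z + 2)*(z^3 - 10*z^2 + 33*z - 36) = (z - 3)*(z + 2)*(z^2 - 7*z + 12) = (z - 4)*(z - 3)*(z + 2)*(z - 3)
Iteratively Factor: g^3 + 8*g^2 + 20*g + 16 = (g + 2)*(g^2 + 6*g + 8) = (g + 2)*(g + 4)*(g + 2)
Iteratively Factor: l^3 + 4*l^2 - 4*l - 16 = (l + 2)*(l^2 + 2*l - 8) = (l - 2)*(l + 2)*(l + 4)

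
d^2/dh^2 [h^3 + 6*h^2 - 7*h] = 6*h + 12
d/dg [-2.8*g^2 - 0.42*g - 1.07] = -5.6*g - 0.42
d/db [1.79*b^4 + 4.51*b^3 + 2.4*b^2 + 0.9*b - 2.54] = 7.16*b^3 + 13.53*b^2 + 4.8*b + 0.9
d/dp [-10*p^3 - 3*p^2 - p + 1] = -30*p^2 - 6*p - 1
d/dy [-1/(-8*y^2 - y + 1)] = (-16*y - 1)/(8*y^2 + y - 1)^2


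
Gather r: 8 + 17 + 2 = 27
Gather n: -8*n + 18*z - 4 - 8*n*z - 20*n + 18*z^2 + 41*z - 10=n*(-8*z - 28) + 18*z^2 + 59*z - 14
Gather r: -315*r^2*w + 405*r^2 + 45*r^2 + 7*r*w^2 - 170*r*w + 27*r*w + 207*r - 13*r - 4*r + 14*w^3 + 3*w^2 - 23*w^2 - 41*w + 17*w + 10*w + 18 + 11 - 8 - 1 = r^2*(450 - 315*w) + r*(7*w^2 - 143*w + 190) + 14*w^3 - 20*w^2 - 14*w + 20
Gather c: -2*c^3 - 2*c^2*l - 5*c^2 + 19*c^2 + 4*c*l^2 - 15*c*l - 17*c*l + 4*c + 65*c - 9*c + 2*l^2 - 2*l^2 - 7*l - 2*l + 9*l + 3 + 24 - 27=-2*c^3 + c^2*(14 - 2*l) + c*(4*l^2 - 32*l + 60)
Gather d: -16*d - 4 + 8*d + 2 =-8*d - 2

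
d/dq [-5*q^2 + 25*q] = 25 - 10*q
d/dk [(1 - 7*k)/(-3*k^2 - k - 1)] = (21*k^2 + 7*k - (6*k + 1)*(7*k - 1) + 7)/(3*k^2 + k + 1)^2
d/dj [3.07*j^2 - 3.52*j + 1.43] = 6.14*j - 3.52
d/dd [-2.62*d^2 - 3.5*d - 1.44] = -5.24*d - 3.5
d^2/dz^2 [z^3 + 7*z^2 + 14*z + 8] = 6*z + 14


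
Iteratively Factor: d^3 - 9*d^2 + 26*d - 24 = (d - 2)*(d^2 - 7*d + 12) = (d - 3)*(d - 2)*(d - 4)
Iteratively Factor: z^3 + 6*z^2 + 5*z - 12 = (z - 1)*(z^2 + 7*z + 12) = (z - 1)*(z + 4)*(z + 3)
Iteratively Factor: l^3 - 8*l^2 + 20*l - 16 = (l - 4)*(l^2 - 4*l + 4) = (l - 4)*(l - 2)*(l - 2)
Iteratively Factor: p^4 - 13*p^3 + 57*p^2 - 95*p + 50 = (p - 2)*(p^3 - 11*p^2 + 35*p - 25) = (p - 5)*(p - 2)*(p^2 - 6*p + 5) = (p - 5)^2*(p - 2)*(p - 1)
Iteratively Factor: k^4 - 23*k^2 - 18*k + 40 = (k - 1)*(k^3 + k^2 - 22*k - 40) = (k - 1)*(k + 2)*(k^2 - k - 20) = (k - 1)*(k + 2)*(k + 4)*(k - 5)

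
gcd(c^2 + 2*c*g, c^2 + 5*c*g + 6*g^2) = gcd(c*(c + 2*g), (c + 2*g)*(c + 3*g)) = c + 2*g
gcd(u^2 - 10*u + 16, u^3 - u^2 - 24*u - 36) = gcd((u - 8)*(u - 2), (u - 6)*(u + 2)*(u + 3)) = 1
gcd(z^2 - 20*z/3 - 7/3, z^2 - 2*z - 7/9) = z + 1/3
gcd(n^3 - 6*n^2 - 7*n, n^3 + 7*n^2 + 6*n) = n^2 + n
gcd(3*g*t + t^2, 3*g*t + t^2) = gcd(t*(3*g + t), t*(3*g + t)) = 3*g*t + t^2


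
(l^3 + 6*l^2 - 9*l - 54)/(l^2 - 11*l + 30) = (l^3 + 6*l^2 - 9*l - 54)/(l^2 - 11*l + 30)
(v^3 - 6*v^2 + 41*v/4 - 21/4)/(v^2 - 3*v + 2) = (v^2 - 5*v + 21/4)/(v - 2)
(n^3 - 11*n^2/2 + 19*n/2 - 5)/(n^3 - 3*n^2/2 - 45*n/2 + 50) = (n^2 - 3*n + 2)/(n^2 + n - 20)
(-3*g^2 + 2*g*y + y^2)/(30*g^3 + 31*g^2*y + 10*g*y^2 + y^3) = (-g + y)/(10*g^2 + 7*g*y + y^2)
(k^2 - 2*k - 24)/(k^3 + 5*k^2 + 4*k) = (k - 6)/(k*(k + 1))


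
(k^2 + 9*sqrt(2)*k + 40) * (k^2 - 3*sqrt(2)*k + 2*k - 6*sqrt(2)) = k^4 + 2*k^3 + 6*sqrt(2)*k^3 - 14*k^2 + 12*sqrt(2)*k^2 - 120*sqrt(2)*k - 28*k - 240*sqrt(2)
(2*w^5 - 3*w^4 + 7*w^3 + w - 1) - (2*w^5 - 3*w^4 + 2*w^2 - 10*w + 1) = 7*w^3 - 2*w^2 + 11*w - 2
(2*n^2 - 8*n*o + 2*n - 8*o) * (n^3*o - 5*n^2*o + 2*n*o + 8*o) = 2*n^5*o - 8*n^4*o^2 - 8*n^4*o + 32*n^3*o^2 - 6*n^3*o + 24*n^2*o^2 + 20*n^2*o - 80*n*o^2 + 16*n*o - 64*o^2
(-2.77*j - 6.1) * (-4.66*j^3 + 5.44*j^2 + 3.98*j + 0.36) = 12.9082*j^4 + 13.3572*j^3 - 44.2086*j^2 - 25.2752*j - 2.196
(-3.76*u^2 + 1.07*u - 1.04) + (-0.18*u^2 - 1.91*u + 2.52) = -3.94*u^2 - 0.84*u + 1.48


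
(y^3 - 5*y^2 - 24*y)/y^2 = y - 5 - 24/y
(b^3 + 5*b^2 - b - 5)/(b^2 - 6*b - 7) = (b^2 + 4*b - 5)/(b - 7)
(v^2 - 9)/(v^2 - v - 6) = (v + 3)/(v + 2)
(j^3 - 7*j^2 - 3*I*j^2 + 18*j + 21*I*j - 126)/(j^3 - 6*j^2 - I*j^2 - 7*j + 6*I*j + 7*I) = (j^2 - 3*I*j + 18)/(j^2 + j*(1 - I) - I)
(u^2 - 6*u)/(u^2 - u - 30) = u/(u + 5)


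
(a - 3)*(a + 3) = a^2 - 9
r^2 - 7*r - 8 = (r - 8)*(r + 1)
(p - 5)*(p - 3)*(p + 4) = p^3 - 4*p^2 - 17*p + 60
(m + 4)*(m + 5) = m^2 + 9*m + 20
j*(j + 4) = j^2 + 4*j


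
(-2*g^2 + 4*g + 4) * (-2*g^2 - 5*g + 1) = 4*g^4 + 2*g^3 - 30*g^2 - 16*g + 4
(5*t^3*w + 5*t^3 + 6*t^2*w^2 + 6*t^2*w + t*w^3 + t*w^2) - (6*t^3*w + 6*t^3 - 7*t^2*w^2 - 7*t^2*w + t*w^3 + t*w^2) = -t^3*w - t^3 + 13*t^2*w^2 + 13*t^2*w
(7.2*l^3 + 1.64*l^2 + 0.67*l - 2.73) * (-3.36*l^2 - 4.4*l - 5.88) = -24.192*l^5 - 37.1904*l^4 - 51.8032*l^3 - 3.4184*l^2 + 8.0724*l + 16.0524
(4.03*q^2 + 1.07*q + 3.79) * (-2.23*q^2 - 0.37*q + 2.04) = -8.9869*q^4 - 3.8772*q^3 - 0.626399999999999*q^2 + 0.7805*q + 7.7316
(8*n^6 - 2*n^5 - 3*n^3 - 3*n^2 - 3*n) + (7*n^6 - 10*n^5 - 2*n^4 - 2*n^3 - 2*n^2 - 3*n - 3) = 15*n^6 - 12*n^5 - 2*n^4 - 5*n^3 - 5*n^2 - 6*n - 3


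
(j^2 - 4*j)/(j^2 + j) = (j - 4)/(j + 1)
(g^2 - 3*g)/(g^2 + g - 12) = g/(g + 4)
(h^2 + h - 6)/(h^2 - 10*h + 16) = (h + 3)/(h - 8)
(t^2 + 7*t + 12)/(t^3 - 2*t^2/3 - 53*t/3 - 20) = 3*(t + 4)/(3*t^2 - 11*t - 20)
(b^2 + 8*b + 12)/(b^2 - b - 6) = (b + 6)/(b - 3)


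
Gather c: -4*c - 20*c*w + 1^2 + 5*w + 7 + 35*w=c*(-20*w - 4) + 40*w + 8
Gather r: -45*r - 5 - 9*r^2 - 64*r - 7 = -9*r^2 - 109*r - 12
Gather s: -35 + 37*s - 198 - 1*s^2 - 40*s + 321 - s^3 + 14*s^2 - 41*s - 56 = -s^3 + 13*s^2 - 44*s + 32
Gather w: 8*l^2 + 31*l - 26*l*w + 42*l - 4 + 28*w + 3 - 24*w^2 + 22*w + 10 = 8*l^2 + 73*l - 24*w^2 + w*(50 - 26*l) + 9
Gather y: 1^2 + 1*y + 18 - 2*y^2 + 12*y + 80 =-2*y^2 + 13*y + 99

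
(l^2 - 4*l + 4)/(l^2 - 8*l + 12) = (l - 2)/(l - 6)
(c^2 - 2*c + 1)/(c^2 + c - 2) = (c - 1)/(c + 2)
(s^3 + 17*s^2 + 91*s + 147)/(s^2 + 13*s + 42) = (s^2 + 10*s + 21)/(s + 6)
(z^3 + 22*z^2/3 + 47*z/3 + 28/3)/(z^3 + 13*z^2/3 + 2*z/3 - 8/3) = (3*z + 7)/(3*z - 2)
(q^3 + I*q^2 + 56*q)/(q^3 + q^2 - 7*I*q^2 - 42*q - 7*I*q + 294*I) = q*(q + 8*I)/(q^2 + q - 42)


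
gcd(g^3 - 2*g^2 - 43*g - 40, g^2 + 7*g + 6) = g + 1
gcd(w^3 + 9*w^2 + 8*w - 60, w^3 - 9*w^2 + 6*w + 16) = w - 2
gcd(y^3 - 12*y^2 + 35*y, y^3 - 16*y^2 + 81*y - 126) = y - 7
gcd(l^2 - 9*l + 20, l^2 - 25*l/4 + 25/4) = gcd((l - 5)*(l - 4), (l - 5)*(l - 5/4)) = l - 5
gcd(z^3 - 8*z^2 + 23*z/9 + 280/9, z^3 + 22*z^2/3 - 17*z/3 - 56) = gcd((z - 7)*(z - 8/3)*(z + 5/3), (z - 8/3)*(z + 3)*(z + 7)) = z - 8/3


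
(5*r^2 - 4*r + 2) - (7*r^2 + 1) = -2*r^2 - 4*r + 1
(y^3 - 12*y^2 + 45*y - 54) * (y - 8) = y^4 - 20*y^3 + 141*y^2 - 414*y + 432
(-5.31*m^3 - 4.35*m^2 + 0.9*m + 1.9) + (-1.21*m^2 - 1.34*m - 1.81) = -5.31*m^3 - 5.56*m^2 - 0.44*m + 0.0899999999999999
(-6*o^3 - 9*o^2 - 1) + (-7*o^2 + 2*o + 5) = -6*o^3 - 16*o^2 + 2*o + 4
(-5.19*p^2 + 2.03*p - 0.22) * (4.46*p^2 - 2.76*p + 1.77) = -23.1474*p^4 + 23.3782*p^3 - 15.7703*p^2 + 4.2003*p - 0.3894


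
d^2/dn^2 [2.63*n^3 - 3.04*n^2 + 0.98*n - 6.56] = 15.78*n - 6.08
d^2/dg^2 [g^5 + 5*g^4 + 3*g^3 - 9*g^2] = 20*g^3 + 60*g^2 + 18*g - 18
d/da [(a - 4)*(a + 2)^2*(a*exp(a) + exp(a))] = (a^4 + 5*a^3 - 9*a^2 - 52*a - 44)*exp(a)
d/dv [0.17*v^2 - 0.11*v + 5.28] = 0.34*v - 0.11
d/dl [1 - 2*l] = -2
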